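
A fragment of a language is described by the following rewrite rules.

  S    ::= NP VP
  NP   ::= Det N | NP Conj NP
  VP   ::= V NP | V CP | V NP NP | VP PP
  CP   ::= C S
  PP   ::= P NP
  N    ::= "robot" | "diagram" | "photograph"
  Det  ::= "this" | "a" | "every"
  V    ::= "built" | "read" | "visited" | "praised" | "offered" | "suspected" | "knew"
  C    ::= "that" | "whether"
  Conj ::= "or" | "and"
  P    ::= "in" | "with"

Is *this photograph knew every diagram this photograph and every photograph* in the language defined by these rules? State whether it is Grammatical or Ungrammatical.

Grammatical

[S [NP [Det this] [N photograph]] [VP [V knew] [NP [Det every] [N diagram]] [NP [NP [Det this] [N photograph]] [Conj and] [NP [Det every] [N photograph]]]]]
The bracketing above is licensed at every node by one of the given productions, with S at the root.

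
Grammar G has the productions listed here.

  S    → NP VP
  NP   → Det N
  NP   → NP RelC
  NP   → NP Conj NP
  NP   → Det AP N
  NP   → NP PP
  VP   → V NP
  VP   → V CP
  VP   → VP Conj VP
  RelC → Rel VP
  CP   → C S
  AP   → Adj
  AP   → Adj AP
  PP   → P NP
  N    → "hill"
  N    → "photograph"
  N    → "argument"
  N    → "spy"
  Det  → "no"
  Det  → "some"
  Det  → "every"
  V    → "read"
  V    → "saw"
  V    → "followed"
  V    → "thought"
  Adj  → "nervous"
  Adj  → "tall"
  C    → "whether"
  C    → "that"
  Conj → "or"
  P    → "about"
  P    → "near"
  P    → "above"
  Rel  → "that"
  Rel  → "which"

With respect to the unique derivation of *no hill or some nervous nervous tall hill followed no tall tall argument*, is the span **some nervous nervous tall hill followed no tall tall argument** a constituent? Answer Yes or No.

No

[S [NP [NP [Det no] [N hill]] [Conj or] [NP [Det some] [AP [Adj nervous] [AP [Adj nervous] [AP [Adj tall]]]] [N hill]]] [VP [V followed] [NP [Det no] [AP [Adj tall] [AP [Adj tall]]] [N argument]]]]
The smallest constituent containing 'some nervous nervous tall hill followed no tall tall argument' is the S spanning 'no hill or some nervous nervous tall hill followed no tall tall argument'; no single node in the tree dominates exactly the given words.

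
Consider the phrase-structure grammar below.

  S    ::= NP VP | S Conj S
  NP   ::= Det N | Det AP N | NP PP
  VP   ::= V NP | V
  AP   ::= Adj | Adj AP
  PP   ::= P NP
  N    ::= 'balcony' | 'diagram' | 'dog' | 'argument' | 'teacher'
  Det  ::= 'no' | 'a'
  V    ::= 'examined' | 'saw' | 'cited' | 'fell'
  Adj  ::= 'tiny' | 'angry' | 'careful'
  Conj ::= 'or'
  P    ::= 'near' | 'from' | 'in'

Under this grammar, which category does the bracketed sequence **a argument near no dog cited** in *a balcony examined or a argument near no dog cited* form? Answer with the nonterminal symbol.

S

[S [S [NP [Det a] [N balcony]] [VP [V examined]]] [Conj or] [S [NP [NP [Det a] [N argument]] [PP [P near] [NP [Det no] [N dog]]]] [VP [V cited]]]]
The span 'a argument near no dog cited' is the S node built by S → NP VP.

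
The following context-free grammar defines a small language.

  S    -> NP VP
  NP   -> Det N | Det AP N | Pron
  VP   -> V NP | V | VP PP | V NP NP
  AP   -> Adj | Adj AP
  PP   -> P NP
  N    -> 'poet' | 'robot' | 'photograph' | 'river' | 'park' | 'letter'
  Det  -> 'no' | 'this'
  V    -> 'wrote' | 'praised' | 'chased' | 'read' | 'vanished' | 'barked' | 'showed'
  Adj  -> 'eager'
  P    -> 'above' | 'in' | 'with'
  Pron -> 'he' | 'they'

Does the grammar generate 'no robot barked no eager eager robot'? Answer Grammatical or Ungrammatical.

Grammatical

S
  NP
    Det: no
    N: robot
  VP
    V: barked
    NP
      Det: no
      AP
        Adj: eager
        AP
          Adj: eager
      N: robot
The bracketing above is licensed at every node by one of the given productions, with S at the root.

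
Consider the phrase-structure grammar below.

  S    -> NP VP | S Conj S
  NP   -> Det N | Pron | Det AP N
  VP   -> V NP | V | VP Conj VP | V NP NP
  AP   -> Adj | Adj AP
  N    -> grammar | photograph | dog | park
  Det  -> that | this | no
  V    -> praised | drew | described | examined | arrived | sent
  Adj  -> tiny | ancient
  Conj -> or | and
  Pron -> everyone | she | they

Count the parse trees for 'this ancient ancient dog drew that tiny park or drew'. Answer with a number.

1

[S [NP [Det this] [AP [Adj ancient] [AP [Adj ancient]]] [N dog]] [VP [VP [V drew] [NP [Det that] [AP [Adj tiny]] [N park]]] [Conj or] [VP [V drew]]]]
No rule offers an alternative attachment or grouping for any span, so this is the only derivation.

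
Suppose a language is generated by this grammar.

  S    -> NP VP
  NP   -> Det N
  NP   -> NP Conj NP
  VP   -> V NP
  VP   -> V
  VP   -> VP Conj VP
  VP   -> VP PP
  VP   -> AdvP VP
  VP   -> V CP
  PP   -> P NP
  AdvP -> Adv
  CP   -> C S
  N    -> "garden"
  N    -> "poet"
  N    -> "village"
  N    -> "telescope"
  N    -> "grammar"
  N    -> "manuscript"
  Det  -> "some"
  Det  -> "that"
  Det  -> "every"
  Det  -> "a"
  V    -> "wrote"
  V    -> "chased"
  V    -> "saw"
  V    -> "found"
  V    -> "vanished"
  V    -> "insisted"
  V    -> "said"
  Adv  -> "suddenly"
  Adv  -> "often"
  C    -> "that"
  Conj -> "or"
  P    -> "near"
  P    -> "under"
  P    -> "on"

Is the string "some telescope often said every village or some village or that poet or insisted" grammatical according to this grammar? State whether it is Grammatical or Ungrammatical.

Grammatical

S
  NP
    Det: some
    N: telescope
  VP
    VP
      AdvP
        Adv: often
      VP
        V: said
        NP
          NP
            Det: every
            N: village
          Conj: or
          NP
            NP
              Det: some
              N: village
            Conj: or
            NP
              Det: that
              N: poet
    Conj: or
    VP
      V: insisted
The bracketing above is licensed at every node by one of the given productions, with S at the root.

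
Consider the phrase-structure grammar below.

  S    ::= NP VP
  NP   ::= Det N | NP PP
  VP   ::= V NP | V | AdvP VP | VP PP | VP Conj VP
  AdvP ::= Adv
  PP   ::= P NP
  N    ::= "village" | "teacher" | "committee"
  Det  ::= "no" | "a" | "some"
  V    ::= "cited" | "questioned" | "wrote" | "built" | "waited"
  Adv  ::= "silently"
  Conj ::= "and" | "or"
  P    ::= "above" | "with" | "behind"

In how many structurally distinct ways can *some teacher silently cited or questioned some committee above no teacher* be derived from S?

Two of the 7 distinct bracketings:
[S [NP [Det some] [N teacher]] [VP [AdvP [Adv silently]] [VP [VP [VP [V cited]] [Conj or] [VP [V questioned] [NP [Det some] [N committee]]]] [PP [P above] [NP [Det no] [N teacher]]]]]]
[S [NP [Det some] [N teacher]] [VP [AdvP [Adv silently]] [VP [VP [V cited]] [Conj or] [VP [V questioned] [NP [NP [Det some] [N committee]] [PP [P above] [NP [Det no] [N teacher]]]]]]]]
The difference turns on whether NP → NP PP is used at the relevant span, versus an alternative expansion of NP.

7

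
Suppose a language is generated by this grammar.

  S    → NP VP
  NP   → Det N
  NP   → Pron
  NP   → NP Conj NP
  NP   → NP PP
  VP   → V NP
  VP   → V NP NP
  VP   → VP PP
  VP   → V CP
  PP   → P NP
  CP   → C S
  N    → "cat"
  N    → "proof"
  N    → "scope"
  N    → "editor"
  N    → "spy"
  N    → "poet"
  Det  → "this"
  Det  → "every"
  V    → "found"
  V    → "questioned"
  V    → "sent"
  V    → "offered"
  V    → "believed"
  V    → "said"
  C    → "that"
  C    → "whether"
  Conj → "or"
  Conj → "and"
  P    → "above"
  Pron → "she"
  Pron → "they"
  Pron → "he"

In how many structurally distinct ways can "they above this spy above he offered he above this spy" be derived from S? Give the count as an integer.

Two of the 4 distinct bracketings:
[S [NP [NP [Pron they]] [PP [P above] [NP [NP [Det this] [N spy]] [PP [P above] [NP [Pron he]]]]]] [VP [V offered] [NP [NP [Pron he]] [PP [P above] [NP [Det this] [N spy]]]]]]
[S [NP [NP [Pron they]] [PP [P above] [NP [NP [Det this] [N spy]] [PP [P above] [NP [Pron he]]]]]] [VP [VP [V offered] [NP [Pron he]]] [PP [P above] [NP [Det this] [N spy]]]]]
The difference turns on whether VP → VP PP is used at the relevant span, versus an alternative expansion of VP.

4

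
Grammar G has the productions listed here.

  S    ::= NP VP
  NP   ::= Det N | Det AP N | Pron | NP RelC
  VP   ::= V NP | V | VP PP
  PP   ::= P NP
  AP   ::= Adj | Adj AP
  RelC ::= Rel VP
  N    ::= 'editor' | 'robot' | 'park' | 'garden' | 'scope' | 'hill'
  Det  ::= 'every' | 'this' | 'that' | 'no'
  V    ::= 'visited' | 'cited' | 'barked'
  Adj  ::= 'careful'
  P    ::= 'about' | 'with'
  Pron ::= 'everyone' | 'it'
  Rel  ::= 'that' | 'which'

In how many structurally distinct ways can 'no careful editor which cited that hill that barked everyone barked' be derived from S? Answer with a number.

The two bracketings:
[S [NP [NP [Det no] [AP [Adj careful]] [N editor]] [RelC [Rel which] [VP [V cited] [NP [NP [Det that] [N hill]] [RelC [Rel that] [VP [V barked] [NP [Pron everyone]]]]]]]] [VP [V barked]]]
[S [NP [NP [NP [Det no] [AP [Adj careful]] [N editor]] [RelC [Rel which] [VP [V cited] [NP [Det that] [N hill]]]]] [RelC [Rel that] [VP [V barked] [NP [Pron everyone]]]]] [VP [V barked]]]
The trees differ in how a recursive rule is bracketed over the same span.

2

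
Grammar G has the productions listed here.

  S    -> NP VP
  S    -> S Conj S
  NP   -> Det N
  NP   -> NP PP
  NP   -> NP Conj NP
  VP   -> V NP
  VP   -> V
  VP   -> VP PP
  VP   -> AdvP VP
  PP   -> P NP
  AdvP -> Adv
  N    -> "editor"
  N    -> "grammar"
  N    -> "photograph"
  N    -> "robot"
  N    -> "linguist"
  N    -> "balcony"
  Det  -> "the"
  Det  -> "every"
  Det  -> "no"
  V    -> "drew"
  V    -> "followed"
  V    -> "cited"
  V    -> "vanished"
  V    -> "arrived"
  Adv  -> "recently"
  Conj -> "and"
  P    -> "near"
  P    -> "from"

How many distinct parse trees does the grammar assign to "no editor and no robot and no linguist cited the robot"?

The two bracketings:
[S [NP [NP [Det no] [N editor]] [Conj and] [NP [NP [Det no] [N robot]] [Conj and] [NP [Det no] [N linguist]]]] [VP [V cited] [NP [Det the] [N robot]]]]
[S [NP [NP [NP [Det no] [N editor]] [Conj and] [NP [Det no] [N robot]]] [Conj and] [NP [Det no] [N linguist]]] [VP [V cited] [NP [Det the] [N robot]]]]
The trees differ in how a recursive rule is bracketed over the same span.

2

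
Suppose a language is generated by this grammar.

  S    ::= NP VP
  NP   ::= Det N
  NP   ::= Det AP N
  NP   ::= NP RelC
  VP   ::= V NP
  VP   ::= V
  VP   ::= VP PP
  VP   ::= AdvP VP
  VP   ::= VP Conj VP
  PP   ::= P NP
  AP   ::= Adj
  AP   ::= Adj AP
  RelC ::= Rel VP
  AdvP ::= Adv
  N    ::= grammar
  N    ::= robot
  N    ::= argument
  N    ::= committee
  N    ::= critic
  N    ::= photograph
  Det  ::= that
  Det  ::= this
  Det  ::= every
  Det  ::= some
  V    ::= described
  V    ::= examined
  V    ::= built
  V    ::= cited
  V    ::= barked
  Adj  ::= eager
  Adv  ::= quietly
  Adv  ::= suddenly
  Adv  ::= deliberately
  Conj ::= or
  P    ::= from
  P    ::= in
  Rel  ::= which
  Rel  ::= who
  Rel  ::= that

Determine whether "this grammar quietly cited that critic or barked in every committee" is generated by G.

S
  NP
    Det: this
    N: grammar
  VP
    VP
      AdvP
        Adv: quietly
      VP
        VP
          V: cited
          NP
            Det: that
            N: critic
        Conj: or
        VP
          V: barked
    PP
      P: in
      NP
        Det: every
        N: committee
Every word is introduced by a lexical rule and the phrasal rules combine the resulting categories into a single S.

Grammatical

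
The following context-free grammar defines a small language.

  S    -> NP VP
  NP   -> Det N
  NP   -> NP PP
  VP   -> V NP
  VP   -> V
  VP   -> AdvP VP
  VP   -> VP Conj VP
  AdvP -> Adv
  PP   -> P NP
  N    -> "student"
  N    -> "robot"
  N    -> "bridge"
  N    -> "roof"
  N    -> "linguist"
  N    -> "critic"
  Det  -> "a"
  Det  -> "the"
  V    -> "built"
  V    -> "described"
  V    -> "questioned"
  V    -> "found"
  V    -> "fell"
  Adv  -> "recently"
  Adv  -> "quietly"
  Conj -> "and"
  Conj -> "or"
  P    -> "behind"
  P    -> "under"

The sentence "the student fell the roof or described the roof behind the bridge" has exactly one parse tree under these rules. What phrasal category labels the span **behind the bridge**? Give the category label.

S
  NP
    Det: the
    N: student
  VP
    VP
      V: fell
      NP
        Det: the
        N: roof
    Conj: or
    VP
      V: described
      NP
        NP
          Det: the
          N: roof
        PP
          P: behind
          NP
            Det: the
            N: bridge
The span 'behind the bridge' is the PP node built by PP → P NP.

PP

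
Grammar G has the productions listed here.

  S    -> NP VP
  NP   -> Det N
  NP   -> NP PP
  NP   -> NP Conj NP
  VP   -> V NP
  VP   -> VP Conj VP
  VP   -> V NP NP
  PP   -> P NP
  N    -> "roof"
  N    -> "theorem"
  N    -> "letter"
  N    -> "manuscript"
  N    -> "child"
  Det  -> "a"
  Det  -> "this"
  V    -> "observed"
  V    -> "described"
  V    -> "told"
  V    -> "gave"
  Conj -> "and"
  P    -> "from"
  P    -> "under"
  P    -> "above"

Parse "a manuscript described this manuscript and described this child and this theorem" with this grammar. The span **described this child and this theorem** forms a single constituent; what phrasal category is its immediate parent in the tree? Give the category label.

VP

S
  NP
    Det: a
    N: manuscript
  VP
    VP
      V: described
      NP
        Det: this
        N: manuscript
    Conj: and
    VP
      V: described
      NP
        NP
          Det: this
          N: child
        Conj: and
        NP
          Det: this
          N: theorem
The span 'described this child and this theorem' is the VP node built by VP → V NP.
Its mother is the VP built by VP → VP Conj VP.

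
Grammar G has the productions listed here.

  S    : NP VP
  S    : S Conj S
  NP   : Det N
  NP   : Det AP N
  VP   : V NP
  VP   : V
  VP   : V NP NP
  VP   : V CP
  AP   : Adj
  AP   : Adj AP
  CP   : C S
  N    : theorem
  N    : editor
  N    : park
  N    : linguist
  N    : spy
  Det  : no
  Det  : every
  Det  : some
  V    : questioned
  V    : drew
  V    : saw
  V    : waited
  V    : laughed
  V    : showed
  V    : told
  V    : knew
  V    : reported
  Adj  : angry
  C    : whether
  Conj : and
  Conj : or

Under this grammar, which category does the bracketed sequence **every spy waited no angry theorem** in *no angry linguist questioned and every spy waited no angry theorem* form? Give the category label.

S

[S [S [NP [Det no] [AP [Adj angry]] [N linguist]] [VP [V questioned]]] [Conj and] [S [NP [Det every] [N spy]] [VP [V waited] [NP [Det no] [AP [Adj angry]] [N theorem]]]]]
The span 'every spy waited no angry theorem' is the S node built by S → NP VP.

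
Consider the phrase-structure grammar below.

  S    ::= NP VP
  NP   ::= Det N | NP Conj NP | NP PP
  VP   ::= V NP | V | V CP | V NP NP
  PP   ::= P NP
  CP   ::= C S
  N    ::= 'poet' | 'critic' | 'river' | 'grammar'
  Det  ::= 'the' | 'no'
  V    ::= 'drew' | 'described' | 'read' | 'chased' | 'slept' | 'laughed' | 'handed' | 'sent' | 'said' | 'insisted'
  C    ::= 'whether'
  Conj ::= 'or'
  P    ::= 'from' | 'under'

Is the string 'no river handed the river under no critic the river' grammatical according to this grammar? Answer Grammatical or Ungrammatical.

Grammatical

S
  NP
    Det: no
    N: river
  VP
    V: handed
    NP
      NP
        Det: the
        N: river
      PP
        P: under
        NP
          Det: no
          N: critic
    NP
      Det: the
      N: river
Each bracket corresponds to one application of a listed rule, so the string is derivable from S.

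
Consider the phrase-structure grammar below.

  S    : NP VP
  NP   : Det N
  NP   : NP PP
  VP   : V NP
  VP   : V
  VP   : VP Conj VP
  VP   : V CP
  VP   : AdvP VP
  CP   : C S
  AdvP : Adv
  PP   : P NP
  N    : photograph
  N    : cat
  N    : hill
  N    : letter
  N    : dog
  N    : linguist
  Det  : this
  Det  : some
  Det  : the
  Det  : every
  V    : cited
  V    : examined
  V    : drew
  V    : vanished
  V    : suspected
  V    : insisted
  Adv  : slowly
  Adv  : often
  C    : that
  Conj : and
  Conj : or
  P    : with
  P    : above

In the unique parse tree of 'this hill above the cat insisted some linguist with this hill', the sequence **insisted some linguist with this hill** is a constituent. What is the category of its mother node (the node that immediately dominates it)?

S
  NP
    NP
      Det: this
      N: hill
    PP
      P: above
      NP
        Det: the
        N: cat
  VP
    V: insisted
    NP
      NP
        Det: some
        N: linguist
      PP
        P: with
        NP
          Det: this
          N: hill
The span 'insisted some linguist with this hill' is the VP node built by VP → V NP.
Its mother is the S built by S → NP VP.

S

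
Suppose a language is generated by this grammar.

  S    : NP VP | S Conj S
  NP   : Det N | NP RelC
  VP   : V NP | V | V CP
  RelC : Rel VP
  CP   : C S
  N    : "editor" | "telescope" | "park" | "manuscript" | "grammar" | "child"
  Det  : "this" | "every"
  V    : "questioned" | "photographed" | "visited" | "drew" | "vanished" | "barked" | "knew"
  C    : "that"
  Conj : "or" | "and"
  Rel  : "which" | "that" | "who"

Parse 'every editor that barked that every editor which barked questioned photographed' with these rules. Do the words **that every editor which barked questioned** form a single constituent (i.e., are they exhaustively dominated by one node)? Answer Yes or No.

[S [NP [NP [Det every] [N editor]] [RelC [Rel that] [VP [V barked] [CP [C that] [S [NP [NP [Det every] [N editor]] [RelC [Rel which] [VP [V barked]]]] [VP [V questioned]]]]]]] [VP [V photographed]]]
The words 'that every editor which barked questioned' are exhaustively dominated by a single CP node (built by CP → C S), so they form a constituent.

Yes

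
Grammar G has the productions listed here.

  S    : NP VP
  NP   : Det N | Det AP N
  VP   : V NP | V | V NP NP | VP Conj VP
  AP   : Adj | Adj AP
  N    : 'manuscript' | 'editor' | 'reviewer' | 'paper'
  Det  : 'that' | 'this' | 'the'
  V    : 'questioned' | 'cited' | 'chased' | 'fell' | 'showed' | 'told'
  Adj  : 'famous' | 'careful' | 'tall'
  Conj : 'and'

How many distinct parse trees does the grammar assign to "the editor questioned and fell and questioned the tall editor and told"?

Two of the 5 distinct bracketings:
[S [NP [Det the] [N editor]] [VP [VP [V questioned]] [Conj and] [VP [VP [V fell]] [Conj and] [VP [VP [V questioned] [NP [Det the] [AP [Adj tall]] [N editor]]] [Conj and] [VP [V told]]]]]]
[S [NP [Det the] [N editor]] [VP [VP [V questioned]] [Conj and] [VP [VP [VP [V fell]] [Conj and] [VP [V questioned] [NP [Det the] [AP [Adj tall]] [N editor]]]] [Conj and] [VP [V told]]]]]
The trees differ in how a recursive rule is bracketed over the same span.

5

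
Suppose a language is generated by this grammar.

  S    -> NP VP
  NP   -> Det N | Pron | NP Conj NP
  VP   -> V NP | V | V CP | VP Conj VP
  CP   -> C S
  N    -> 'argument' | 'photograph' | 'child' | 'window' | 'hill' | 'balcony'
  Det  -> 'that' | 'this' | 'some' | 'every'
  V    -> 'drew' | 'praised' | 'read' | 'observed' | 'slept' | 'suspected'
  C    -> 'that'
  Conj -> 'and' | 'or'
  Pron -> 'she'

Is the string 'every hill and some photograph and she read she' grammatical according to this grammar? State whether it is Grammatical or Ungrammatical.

[S [NP [NP [Det every] [N hill]] [Conj and] [NP [NP [Det some] [N photograph]] [Conj and] [NP [Pron she]]]] [VP [V read] [NP [Pron she]]]]
Each bracket corresponds to one application of a listed rule, so the string is derivable from S.

Grammatical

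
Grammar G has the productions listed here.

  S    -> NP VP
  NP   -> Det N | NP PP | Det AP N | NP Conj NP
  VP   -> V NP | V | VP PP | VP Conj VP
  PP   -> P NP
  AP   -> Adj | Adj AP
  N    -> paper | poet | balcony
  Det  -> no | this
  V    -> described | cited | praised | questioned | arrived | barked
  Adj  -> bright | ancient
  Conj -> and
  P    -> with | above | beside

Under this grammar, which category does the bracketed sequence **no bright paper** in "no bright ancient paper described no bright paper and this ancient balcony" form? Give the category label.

NP

S
  NP
    Det: no
    AP
      Adj: bright
      AP
        Adj: ancient
    N: paper
  VP
    V: described
    NP
      NP
        Det: no
        AP
          Adj: bright
        N: paper
      Conj: and
      NP
        Det: this
        AP
          Adj: ancient
        N: balcony
The span 'no bright paper' is the NP node built by NP → Det AP N.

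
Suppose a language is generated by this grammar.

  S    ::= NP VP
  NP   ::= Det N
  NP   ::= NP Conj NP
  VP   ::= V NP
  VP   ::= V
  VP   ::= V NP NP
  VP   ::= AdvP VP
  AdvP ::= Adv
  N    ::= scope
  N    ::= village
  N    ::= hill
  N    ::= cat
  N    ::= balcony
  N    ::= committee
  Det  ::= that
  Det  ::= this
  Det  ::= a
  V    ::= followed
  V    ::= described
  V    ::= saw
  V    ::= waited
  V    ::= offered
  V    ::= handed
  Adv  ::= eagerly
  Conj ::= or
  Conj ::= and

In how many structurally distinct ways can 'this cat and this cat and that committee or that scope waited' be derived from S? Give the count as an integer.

Two of the 5 distinct bracketings:
[S [NP [NP [Det this] [N cat]] [Conj and] [NP [NP [Det this] [N cat]] [Conj and] [NP [NP [Det that] [N committee]] [Conj or] [NP [Det that] [N scope]]]]] [VP [V waited]]]
[S [NP [NP [Det this] [N cat]] [Conj and] [NP [NP [NP [Det this] [N cat]] [Conj and] [NP [Det that] [N committee]]] [Conj or] [NP [Det that] [N scope]]]] [VP [V waited]]]
The trees differ in how a recursive rule is bracketed over the same span.

5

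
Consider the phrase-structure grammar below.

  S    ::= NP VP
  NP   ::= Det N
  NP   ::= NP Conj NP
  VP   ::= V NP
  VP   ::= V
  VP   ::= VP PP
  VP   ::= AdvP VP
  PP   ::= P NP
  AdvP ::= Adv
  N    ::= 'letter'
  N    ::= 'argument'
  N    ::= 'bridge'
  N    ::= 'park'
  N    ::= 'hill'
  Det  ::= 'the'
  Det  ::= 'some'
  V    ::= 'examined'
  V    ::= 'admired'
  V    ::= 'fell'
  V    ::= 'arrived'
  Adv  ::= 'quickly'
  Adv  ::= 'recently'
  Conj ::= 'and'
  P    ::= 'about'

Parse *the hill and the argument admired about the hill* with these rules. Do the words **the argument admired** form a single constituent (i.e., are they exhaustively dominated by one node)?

[S [NP [NP [Det the] [N hill]] [Conj and] [NP [Det the] [N argument]]] [VP [VP [V admired]] [PP [P about] [NP [Det the] [N hill]]]]]
The smallest constituent containing 'the argument admired' is the S spanning 'the hill and the argument admired about the hill'; no single node in the tree dominates exactly the given words.

No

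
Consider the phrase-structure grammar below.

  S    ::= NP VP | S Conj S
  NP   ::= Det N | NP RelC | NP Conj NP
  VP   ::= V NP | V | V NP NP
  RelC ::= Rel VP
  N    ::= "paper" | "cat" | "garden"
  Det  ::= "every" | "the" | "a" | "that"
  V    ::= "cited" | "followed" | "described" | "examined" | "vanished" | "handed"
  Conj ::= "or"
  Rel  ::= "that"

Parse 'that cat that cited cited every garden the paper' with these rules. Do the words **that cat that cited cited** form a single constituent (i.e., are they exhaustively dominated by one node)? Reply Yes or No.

No

[S [NP [NP [Det that] [N cat]] [RelC [Rel that] [VP [V cited]]]] [VP [V cited] [NP [Det every] [N garden]] [NP [Det the] [N paper]]]]
The smallest constituent containing 'that cat that cited cited' is the S spanning 'that cat that cited cited every garden the paper'; no single node in the tree dominates exactly the given words.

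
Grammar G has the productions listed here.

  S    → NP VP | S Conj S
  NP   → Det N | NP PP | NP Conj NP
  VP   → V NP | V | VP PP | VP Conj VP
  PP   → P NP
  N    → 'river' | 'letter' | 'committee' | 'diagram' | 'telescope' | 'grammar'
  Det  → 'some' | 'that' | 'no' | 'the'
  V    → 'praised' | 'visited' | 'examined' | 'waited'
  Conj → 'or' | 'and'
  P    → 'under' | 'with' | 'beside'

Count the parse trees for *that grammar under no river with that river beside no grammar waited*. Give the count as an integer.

5

Two of the 5 distinct bracketings:
[S [NP [NP [Det that] [N grammar]] [PP [P under] [NP [NP [Det no] [N river]] [PP [P with] [NP [NP [Det that] [N river]] [PP [P beside] [NP [Det no] [N grammar]]]]]]]] [VP [V waited]]]
[S [NP [NP [Det that] [N grammar]] [PP [P under] [NP [NP [NP [Det no] [N river]] [PP [P with] [NP [Det that] [N river]]]] [PP [P beside] [NP [Det no] [N grammar]]]]]] [VP [V waited]]]
The trees differ in how a recursive rule is bracketed over the same span.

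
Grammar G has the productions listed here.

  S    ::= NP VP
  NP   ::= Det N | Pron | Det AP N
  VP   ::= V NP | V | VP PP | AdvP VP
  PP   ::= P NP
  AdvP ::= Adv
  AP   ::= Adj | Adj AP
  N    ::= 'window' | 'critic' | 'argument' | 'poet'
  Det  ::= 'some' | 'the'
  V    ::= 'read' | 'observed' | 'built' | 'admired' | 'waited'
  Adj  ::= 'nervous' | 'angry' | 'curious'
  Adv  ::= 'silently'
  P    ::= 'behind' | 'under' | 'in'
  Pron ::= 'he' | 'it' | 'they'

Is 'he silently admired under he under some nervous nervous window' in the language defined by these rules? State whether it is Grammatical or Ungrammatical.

[S [NP [Pron he]] [VP [VP [VP [AdvP [Adv silently]] [VP [V admired]]] [PP [P under] [NP [Pron he]]]] [PP [P under] [NP [Det some] [AP [Adj nervous] [AP [Adj nervous]]] [N window]]]]]
The bracketing above is licensed at every node by one of the given productions, with S at the root.

Grammatical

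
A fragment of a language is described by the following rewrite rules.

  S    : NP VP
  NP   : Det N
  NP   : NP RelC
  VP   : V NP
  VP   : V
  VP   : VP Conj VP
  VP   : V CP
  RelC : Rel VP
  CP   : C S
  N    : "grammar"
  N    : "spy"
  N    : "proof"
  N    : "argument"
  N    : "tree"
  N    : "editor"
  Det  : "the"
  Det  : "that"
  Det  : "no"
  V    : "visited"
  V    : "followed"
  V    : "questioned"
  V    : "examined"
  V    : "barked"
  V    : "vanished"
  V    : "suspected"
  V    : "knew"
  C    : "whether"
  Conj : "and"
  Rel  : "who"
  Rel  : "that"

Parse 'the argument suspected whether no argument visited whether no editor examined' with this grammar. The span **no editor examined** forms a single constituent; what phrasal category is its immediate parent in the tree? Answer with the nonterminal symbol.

S
  NP
    Det: the
    N: argument
  VP
    V: suspected
    CP
      C: whether
      S
        NP
          Det: no
          N: argument
        VP
          V: visited
          CP
            C: whether
            S
              NP
                Det: no
                N: editor
              VP
                V: examined
The span 'no editor examined' is the S node built by S → NP VP.
Its mother is the CP built by CP → C S.

CP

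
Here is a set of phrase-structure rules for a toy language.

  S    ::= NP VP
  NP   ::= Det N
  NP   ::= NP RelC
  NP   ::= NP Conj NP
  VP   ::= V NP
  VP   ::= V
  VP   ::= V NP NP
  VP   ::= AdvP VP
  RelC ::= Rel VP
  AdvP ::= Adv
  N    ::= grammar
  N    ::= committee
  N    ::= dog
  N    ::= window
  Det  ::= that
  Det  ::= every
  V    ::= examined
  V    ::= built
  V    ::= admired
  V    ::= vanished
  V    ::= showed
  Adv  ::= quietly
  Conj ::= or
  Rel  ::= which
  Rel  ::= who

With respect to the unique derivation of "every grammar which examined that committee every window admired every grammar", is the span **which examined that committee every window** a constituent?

[S [NP [NP [Det every] [N grammar]] [RelC [Rel which] [VP [V examined] [NP [Det that] [N committee]] [NP [Det every] [N window]]]]] [VP [V admired] [NP [Det every] [N grammar]]]]
The words 'which examined that committee every window' are exhaustively dominated by a single RelC node (built by RelC → Rel VP), so they form a constituent.

Yes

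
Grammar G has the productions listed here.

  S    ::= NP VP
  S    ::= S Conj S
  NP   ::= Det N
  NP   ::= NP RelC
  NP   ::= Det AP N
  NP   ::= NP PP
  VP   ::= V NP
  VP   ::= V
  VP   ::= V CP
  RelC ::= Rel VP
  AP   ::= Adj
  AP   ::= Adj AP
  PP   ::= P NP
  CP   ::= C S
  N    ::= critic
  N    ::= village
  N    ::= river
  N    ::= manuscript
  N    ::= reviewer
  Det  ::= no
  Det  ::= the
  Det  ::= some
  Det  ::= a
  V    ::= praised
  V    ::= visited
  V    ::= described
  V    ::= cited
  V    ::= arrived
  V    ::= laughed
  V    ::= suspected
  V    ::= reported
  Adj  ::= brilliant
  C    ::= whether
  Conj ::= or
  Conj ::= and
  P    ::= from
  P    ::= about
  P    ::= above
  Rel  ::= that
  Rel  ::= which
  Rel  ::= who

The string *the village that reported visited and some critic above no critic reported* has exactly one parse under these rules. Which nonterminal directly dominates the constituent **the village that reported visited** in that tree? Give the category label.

[S [S [NP [NP [Det the] [N village]] [RelC [Rel that] [VP [V reported]]]] [VP [V visited]]] [Conj and] [S [NP [NP [Det some] [N critic]] [PP [P above] [NP [Det no] [N critic]]]] [VP [V reported]]]]
The span 'the village that reported visited' is the S node built by S → NP VP.
Its mother is the S built by S → S Conj S.

S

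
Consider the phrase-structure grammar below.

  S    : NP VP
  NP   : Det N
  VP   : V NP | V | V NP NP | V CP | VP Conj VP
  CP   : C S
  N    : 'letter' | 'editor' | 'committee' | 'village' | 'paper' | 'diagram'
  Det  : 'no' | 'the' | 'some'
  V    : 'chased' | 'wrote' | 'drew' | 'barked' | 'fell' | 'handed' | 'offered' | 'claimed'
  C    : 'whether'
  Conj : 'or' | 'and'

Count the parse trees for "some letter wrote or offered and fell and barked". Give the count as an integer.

Two of the 5 distinct bracketings:
[S [NP [Det some] [N letter]] [VP [VP [V wrote]] [Conj or] [VP [VP [V offered]] [Conj and] [VP [VP [V fell]] [Conj and] [VP [V barked]]]]]]
[S [NP [Det some] [N letter]] [VP [VP [V wrote]] [Conj or] [VP [VP [VP [V offered]] [Conj and] [VP [V fell]]] [Conj and] [VP [V barked]]]]]
The trees differ in how a recursive rule is bracketed over the same span.

5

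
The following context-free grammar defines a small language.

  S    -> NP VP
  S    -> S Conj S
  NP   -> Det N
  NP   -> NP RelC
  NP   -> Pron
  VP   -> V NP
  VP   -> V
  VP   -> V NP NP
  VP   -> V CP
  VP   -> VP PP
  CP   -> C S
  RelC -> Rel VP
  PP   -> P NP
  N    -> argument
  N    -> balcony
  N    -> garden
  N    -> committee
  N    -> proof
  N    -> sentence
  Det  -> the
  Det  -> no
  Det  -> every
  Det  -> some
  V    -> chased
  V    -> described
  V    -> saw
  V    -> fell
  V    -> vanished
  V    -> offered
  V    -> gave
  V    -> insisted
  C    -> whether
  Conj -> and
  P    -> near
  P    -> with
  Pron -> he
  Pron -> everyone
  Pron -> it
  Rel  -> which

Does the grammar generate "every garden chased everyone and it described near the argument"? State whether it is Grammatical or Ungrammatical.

Grammatical

[S [S [NP [Det every] [N garden]] [VP [V chased] [NP [Pron everyone]]]] [Conj and] [S [NP [Pron it]] [VP [VP [V described]] [PP [P near] [NP [Det the] [N argument]]]]]]
The bracketing above is licensed at every node by one of the given productions, with S at the root.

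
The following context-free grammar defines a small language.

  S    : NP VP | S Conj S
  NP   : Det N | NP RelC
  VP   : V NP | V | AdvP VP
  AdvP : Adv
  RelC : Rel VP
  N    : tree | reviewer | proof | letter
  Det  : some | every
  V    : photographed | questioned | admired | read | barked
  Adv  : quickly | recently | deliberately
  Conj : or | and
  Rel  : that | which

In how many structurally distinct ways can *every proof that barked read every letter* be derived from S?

[S [NP [NP [Det every] [N proof]] [RelC [Rel that] [VP [V barked]]]] [VP [V read] [NP [Det every] [N letter]]]]
No rule offers an alternative attachment or grouping for any span, so this is the only derivation.

1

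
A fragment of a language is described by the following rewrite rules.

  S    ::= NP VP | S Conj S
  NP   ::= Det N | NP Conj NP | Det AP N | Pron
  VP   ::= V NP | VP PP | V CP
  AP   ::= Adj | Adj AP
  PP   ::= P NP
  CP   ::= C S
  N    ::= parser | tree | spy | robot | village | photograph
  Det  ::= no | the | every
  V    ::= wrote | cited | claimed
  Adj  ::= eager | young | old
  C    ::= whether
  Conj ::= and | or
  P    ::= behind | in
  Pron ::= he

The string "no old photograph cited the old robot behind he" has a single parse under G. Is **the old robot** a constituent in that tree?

Yes

[S [NP [Det no] [AP [Adj old]] [N photograph]] [VP [VP [V cited] [NP [Det the] [AP [Adj old]] [N robot]]] [PP [P behind] [NP [Pron he]]]]]
The words 'the old robot' are exhaustively dominated by a single NP node (built by NP → Det AP N), so they form a constituent.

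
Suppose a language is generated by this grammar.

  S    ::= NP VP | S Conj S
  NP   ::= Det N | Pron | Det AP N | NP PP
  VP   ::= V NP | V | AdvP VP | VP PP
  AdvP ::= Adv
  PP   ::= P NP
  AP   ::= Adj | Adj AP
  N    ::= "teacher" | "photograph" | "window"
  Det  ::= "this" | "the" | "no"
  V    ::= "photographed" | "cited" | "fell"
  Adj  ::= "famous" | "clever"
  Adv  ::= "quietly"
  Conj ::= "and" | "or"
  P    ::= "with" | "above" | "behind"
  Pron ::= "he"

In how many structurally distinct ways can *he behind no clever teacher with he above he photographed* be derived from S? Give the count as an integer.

5

Two of the 5 distinct bracketings:
[S [NP [NP [Pron he]] [PP [P behind] [NP [NP [Det no] [AP [Adj clever]] [N teacher]] [PP [P with] [NP [NP [Pron he]] [PP [P above] [NP [Pron he]]]]]]]] [VP [V photographed]]]
[S [NP [NP [Pron he]] [PP [P behind] [NP [NP [NP [Det no] [AP [Adj clever]] [N teacher]] [PP [P with] [NP [Pron he]]]] [PP [P above] [NP [Pron he]]]]]] [VP [V photographed]]]
The trees differ in how a recursive rule is bracketed over the same span.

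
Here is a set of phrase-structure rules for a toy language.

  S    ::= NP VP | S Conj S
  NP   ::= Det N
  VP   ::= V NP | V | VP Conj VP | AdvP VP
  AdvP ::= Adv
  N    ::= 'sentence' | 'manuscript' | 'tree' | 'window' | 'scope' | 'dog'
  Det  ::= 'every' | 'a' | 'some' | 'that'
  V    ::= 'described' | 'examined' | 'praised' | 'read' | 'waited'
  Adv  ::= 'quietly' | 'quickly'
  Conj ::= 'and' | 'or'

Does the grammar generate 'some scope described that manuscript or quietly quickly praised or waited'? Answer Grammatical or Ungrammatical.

Grammatical

S
  NP
    Det: some
    N: scope
  VP
    VP
      V: described
      NP
        Det: that
        N: manuscript
    Conj: or
    VP
      VP
        AdvP
          Adv: quietly
        VP
          AdvP
            Adv: quickly
          VP
            V: praised
      Conj: or
      VP
        V: waited
The bracketing above is licensed at every node by one of the given productions, with S at the root.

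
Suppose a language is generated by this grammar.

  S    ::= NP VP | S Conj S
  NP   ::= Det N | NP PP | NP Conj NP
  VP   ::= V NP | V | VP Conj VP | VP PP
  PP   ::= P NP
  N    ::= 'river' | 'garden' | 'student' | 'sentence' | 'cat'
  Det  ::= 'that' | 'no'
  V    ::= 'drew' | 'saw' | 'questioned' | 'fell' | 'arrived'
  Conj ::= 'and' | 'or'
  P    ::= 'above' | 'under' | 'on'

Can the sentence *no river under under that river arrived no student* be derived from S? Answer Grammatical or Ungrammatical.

Ungrammatical

A P word can never sit immediately before a P word in any string this grammar generates, so the substring 'under under' rules out a derivation.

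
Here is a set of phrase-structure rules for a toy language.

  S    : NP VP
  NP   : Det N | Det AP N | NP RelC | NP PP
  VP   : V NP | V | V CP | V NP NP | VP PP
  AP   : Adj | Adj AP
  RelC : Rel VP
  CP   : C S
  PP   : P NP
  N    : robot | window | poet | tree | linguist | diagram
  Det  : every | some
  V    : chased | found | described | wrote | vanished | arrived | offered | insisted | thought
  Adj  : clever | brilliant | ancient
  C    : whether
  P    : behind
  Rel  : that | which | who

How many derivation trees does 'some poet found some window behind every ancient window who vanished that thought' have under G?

Two of the 4 distinct bracketings:
[S [NP [Det some] [N poet]] [VP [V found] [NP [NP [NP [NP [Det some] [N window]] [PP [P behind] [NP [Det every] [AP [Adj ancient]] [N window]]]] [RelC [Rel who] [VP [V vanished]]]] [RelC [Rel that] [VP [V thought]]]]]]
[S [NP [Det some] [N poet]] [VP [V found] [NP [NP [NP [Det some] [N window]] [PP [P behind] [NP [NP [Det every] [AP [Adj ancient]] [N window]] [RelC [Rel who] [VP [V vanished]]]]]] [RelC [Rel that] [VP [V thought]]]]]]
The trees differ in how a recursive rule is bracketed over the same span.

4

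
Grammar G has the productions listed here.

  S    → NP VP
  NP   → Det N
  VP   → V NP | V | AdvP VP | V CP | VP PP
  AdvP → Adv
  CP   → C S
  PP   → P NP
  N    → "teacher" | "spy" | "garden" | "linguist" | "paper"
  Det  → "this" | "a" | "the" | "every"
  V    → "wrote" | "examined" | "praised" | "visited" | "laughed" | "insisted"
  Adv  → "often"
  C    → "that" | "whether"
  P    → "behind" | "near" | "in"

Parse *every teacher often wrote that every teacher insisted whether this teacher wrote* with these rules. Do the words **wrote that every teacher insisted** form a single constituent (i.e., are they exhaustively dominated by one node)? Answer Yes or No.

[S [NP [Det every] [N teacher]] [VP [AdvP [Adv often]] [VP [V wrote] [CP [C that] [S [NP [Det every] [N teacher]] [VP [V insisted] [CP [C whether] [S [NP [Det this] [N teacher]] [VP [V wrote]]]]]]]]]]
The smallest constituent containing 'wrote that every teacher insisted' is the VP spanning 'wrote that every teacher insisted whether this teacher wrote'; no single node in the tree dominates exactly the given words.

No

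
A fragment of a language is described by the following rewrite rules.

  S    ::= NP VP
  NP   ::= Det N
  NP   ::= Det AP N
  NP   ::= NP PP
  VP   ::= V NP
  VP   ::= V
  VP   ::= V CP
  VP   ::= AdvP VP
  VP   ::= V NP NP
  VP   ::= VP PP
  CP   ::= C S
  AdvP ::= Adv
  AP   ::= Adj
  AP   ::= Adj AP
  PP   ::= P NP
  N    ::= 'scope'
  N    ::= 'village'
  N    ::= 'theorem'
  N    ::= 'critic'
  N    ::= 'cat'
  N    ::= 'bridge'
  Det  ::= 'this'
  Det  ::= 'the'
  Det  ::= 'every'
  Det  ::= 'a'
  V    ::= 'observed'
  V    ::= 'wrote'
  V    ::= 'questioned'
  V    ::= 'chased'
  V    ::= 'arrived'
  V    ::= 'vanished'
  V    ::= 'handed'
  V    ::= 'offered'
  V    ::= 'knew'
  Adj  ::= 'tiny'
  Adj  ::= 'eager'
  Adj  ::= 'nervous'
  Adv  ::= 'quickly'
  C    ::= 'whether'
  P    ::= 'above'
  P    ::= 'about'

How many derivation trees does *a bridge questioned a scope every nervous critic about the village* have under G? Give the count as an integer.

The two bracketings:
[S [NP [Det a] [N bridge]] [VP [V questioned] [NP [Det a] [N scope]] [NP [NP [Det every] [AP [Adj nervous]] [N critic]] [PP [P about] [NP [Det the] [N village]]]]]]
[S [NP [Det a] [N bridge]] [VP [VP [V questioned] [NP [Det a] [N scope]] [NP [Det every] [AP [Adj nervous]] [N critic]]] [PP [P about] [NP [Det the] [N village]]]]]
The difference turns on whether NP → NP PP is used at the relevant span, versus an alternative expansion of NP.

2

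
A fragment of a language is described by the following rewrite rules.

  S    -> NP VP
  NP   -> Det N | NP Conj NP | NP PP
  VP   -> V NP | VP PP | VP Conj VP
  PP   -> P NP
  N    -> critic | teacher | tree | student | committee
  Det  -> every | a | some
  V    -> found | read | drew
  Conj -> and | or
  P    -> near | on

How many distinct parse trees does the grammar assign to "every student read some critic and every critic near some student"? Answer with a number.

3

Two of the 3 distinct bracketings:
[S [NP [Det every] [N student]] [VP [V read] [NP [NP [Det some] [N critic]] [Conj and] [NP [NP [Det every] [N critic]] [PP [P near] [NP [Det some] [N student]]]]]]]
[S [NP [Det every] [N student]] [VP [V read] [NP [NP [NP [Det some] [N critic]] [Conj and] [NP [Det every] [N critic]]] [PP [P near] [NP [Det some] [N student]]]]]]
The trees differ in how a recursive rule is bracketed over the same span.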